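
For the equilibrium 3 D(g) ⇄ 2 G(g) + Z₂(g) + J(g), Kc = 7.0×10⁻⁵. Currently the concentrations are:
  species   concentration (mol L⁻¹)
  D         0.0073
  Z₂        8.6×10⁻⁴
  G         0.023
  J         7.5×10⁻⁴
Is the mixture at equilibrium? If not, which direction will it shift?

Qc = [G]²·[Z₂]·[J] / [D]³ = (0.023)²·(8.6×10⁻⁴)·(7.5×10⁻⁴) / (0.0073)³ = 8.8×10⁻⁴
Qc = 8.8×10⁻⁴ > Kc = 7.0×10⁻⁵: net reverse reaction.

no; Q > K, reaction proceeds in reverse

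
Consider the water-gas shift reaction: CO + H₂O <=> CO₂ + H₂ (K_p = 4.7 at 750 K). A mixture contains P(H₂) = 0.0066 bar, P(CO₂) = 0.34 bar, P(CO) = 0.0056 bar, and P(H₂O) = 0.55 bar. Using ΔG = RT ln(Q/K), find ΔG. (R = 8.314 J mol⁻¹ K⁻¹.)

ΔG = -11.6 kJ/mol

Q_p = P(CO₂)·P(H₂) / (P(CO)·P(H₂O)) = (0.34)·(0.0066) / ((0.0056)·(0.55)) = 0.729
ΔG = RT ln(Q_p/K_p) = (8.314 J mol⁻¹ K⁻¹)(750 K) × ln(0.729/4.7)
   = (6.236 kJ/mol)(-1.864) = -11.6 kJ/mol
ΔG < 0, so the forward reaction is spontaneous (proceeds forward).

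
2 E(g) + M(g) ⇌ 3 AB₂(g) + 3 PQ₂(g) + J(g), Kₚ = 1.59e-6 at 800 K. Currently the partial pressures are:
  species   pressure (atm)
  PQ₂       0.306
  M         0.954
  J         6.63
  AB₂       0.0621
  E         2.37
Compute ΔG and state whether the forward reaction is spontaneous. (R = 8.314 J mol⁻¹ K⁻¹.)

ΔG = 11.1 kJ/mol; the forward reaction is non-spontaneous

Qₚ = P(AB₂)³·P(PQ₂)³·P(J) / (P(E)²·P(M)) = (0.0621)³·(0.306)³·(6.63) / ((2.37)²·(0.954)) = 8.49e-6
ΔG = RT ln(Qₚ/Kₚ) = (8.314 J mol⁻¹ K⁻¹)(800 K) × ln(8.49e-6/1.59e-6)
   = (6.651 kJ/mol)(1.675) = 11.1 kJ/mol
ΔG > 0, so the forward reaction is non-spontaneous (proceeds in reverse).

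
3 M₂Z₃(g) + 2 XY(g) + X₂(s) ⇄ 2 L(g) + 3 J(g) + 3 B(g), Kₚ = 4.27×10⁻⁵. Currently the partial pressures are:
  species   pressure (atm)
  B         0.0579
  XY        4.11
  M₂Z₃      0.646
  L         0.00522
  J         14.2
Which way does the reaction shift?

forward (toward products)

(X₂ is a pure solid — omitted from Qₚ.)
Qₚ = P(L)²·P(J)³·P(B)³ / (P(M₂Z₃)³·P(XY)²) = (0.00522)²·(14.2)³·(0.0579)³ / ((0.646)³·(4.11)²) = 3.33×10⁻⁶
Qₚ = 3.33×10⁻⁶ < Kₚ = 4.27×10⁻⁵, so the forward reaction proceeds.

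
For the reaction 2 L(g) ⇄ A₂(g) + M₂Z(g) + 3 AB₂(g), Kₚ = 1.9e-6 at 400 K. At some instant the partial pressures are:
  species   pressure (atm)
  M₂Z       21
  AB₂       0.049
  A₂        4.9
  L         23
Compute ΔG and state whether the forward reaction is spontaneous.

ΔG = 8.28 kJ/mol; the forward reaction is non-spontaneous

Qₚ = P(A₂)·P(M₂Z)·P(AB₂)³ / P(L)² = (4.9)·(21)·(0.049)³ / (23)² = 2.29e-5
ΔG = RT ln(Qₚ/Kₚ) = (8.314 J mol⁻¹ K⁻¹)(400 K) × ln(2.29e-5/1.9e-6)
   = (3.326 kJ/mol)(2.489) = 8.28 kJ/mol
ΔG > 0, so the forward reaction is non-spontaneous (proceeds in reverse).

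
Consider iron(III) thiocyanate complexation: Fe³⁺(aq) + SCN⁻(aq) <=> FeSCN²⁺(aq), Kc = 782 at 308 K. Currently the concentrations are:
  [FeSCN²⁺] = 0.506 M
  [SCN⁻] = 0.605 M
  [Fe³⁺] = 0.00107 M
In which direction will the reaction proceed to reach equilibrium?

at equilibrium

Qc = [FeSCN²⁺] / ([Fe³⁺]·[SCN⁻]) = (0.506) / ((0.00107)·(0.605)) = 782
Qc = 782 = Kc, so the system is already at equilibrium.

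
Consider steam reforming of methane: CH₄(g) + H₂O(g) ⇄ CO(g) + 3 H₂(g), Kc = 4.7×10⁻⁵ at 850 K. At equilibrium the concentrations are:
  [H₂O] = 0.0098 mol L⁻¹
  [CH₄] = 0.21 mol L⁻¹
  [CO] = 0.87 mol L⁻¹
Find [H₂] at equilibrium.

At equilibrium, Kc = [CO]·[H₂]³ / ([CH₄]·[H₂O]) = 4.7×10⁻⁵.
(0.87)·([H₂])³ / ((0.21)·(0.0098)) = 4.7×10⁻⁵
[H₂]³ = 1.11×10⁻⁷ ⇒ [H₂] = 0.0048 mol L⁻¹

[H₂] = 0.0048 mol L⁻¹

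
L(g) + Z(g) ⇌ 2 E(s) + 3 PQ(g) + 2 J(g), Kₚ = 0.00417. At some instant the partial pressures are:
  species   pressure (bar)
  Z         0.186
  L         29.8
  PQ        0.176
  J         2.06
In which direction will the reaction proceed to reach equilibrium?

no net change (already at equilibrium)

(E is a pure solid — omitted from Qₚ.)
Qₚ = P(PQ)³·P(J)² / (P(L)·P(Z)) = (0.176)³·(2.06)² / ((29.8)·(0.186)) = 0.00417
Qₚ = 0.00417 = Kₚ, so the system is already at equilibrium.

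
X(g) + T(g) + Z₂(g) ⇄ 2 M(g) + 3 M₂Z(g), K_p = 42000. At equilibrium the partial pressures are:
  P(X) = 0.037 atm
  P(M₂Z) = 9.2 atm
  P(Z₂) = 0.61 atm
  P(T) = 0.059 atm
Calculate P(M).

At equilibrium, K_p = P(M)²·P(M₂Z)³ / (P(X)·P(T)·P(Z₂)) = 42000.
(P(M))²·(9.2)³ / ((0.037)·(0.059)·(0.61)) = 42000
P(M)² = 0.0718 ⇒ P(M) = 0.27 atm

P(M) = 0.27 atm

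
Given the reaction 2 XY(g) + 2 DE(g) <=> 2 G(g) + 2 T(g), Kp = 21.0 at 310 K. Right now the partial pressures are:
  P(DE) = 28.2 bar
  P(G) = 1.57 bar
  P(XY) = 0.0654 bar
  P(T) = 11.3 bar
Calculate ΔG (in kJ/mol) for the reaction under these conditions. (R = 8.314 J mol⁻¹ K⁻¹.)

Qp = P(G)²·P(T)² / (P(XY)²·P(DE)²) = (1.57)²·(11.3)² / ((0.0654)²·(28.2)²) = 92.5
ΔG = RT ln(Qp/Kp) = (8.314 J mol⁻¹ K⁻¹)(310 K) × ln(92.5/21.0)
   = (2.577 kJ/mol)(1.483) = 3.82 kJ/mol
ΔG > 0, so the forward reaction is non-spontaneous (proceeds in reverse).

ΔG = 3.82 kJ/mol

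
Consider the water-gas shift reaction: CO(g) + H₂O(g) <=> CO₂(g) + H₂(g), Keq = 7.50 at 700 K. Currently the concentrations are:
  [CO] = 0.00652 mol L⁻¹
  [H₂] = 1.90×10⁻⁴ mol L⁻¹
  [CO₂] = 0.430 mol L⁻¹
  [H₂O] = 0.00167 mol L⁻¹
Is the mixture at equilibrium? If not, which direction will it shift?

yes, at equilibrium

Q = [CO₂]·[H₂] / ([CO]·[H₂O]) = (0.430)·(1.90×10⁻⁴) / ((0.00652)·(0.00167)) = 7.50
Q = 7.50 = Keq; the system is at equilibrium.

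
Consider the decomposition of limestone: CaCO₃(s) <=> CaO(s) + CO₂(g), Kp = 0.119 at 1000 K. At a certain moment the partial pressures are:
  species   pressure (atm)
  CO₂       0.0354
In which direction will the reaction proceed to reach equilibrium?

(CaCO₃, CaO are pure solids — omitted from Qp.)
Qp = P(CO₂) = 0.0354
Qp = 0.0354 < Kp = 0.119, so the forward reaction proceeds.

forward (toward products)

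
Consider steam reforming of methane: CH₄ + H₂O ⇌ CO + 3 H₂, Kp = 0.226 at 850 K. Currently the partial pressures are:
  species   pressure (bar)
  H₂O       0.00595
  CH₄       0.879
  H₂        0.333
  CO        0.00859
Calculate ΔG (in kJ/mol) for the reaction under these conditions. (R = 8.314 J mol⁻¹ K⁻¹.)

Qp = P(CO)·P(H₂)³ / (P(CH₄)·P(H₂O)) = (0.00859)·(0.333)³ / ((0.879)·(0.00595)) = 0.0606
ΔG = RT ln(Qp/Kp) = (8.314 J mol⁻¹ K⁻¹)(850 K) × ln(0.0606/0.226)
   = (7.067 kJ/mol)(-1.316) = -9.30 kJ/mol
ΔG < 0, so the forward reaction is spontaneous (proceeds forward).

ΔG = -9.30 kJ/mol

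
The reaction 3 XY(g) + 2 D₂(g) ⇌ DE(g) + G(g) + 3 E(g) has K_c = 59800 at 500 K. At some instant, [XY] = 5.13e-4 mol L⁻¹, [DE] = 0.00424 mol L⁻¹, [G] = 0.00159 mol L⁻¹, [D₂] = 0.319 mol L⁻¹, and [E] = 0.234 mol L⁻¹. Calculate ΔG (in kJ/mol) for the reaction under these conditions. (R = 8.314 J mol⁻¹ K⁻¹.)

Q_c = [DE]·[G]·[E]³ / ([XY]³·[D₂]²) = (0.00424)·(0.00159)·(0.234)³ / ((5.13e-4)³·(0.319)²) = 6290
ΔG = RT ln(Q_c/K_c) = (8.314 J mol⁻¹ K⁻¹)(500 K) × ln(6290/59800)
   = (4.157 kJ/mol)(-2.252) = -9.36 kJ/mol
ΔG < 0, so the forward reaction is spontaneous (proceeds forward).

ΔG = -9.36 kJ/mol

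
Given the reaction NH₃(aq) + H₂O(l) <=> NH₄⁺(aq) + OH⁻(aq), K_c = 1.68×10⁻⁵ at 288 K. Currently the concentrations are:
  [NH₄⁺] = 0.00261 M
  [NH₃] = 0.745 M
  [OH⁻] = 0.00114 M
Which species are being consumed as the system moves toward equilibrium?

(H₂O is a pure liquid — omitted from Q_c.)
Q_c = [NH₄⁺]·[OH⁻] / [NH₃] = (0.00261)·(0.00114) / (0.745) = 3.99×10⁻⁶
Q_c = 3.99×10⁻⁶ < K_c = 1.68×10⁻⁵: net forward reaction.

NH₃, H₂O (reactants)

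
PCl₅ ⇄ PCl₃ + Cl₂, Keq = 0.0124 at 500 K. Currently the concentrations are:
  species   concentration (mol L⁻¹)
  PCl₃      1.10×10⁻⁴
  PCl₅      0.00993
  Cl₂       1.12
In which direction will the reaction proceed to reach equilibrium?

Q = [PCl₃]·[Cl₂] / [PCl₅] = (1.10×10⁻⁴)·(1.12) / (0.00993) = 0.0124
Q = 0.0124 = Keq, so the system is already at equilibrium.

no net change (already at equilibrium)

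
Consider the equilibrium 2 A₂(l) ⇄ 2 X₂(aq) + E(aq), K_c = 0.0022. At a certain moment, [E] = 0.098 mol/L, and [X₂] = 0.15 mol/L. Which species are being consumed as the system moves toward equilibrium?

none (at equilibrium)

(A₂ is a pure liquid — omitted from Q_c.)
Q_c = [X₂]²·[E] = (0.15)²·(0.098) = 0.0022
Q_c = 0.0022 = K_c; the system is at equilibrium.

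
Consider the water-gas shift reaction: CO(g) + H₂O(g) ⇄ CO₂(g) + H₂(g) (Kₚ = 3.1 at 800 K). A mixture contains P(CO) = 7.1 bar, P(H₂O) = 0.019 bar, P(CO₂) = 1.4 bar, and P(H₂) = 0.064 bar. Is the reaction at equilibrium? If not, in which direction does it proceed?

forward (toward products)

Qₚ = P(CO₂)·P(H₂) / (P(CO)·P(H₂O)) = (1.4)·(0.064) / ((7.1)·(0.019)) = 0.66
Qₚ = 0.66 < Kₚ = 3.1, so the forward reaction proceeds.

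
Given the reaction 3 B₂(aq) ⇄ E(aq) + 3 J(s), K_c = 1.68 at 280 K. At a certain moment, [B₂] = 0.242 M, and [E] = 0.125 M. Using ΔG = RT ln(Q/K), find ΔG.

(J is a pure solid — omitted from Q_c.)
Q_c = [E] / [B₂]³ = (0.125) / (0.242)³ = 8.82
ΔG = RT ln(Q_c/K_c) = (8.314 J mol⁻¹ K⁻¹)(280 K) × ln(8.82/1.68)
   = (2.328 kJ/mol)(1.658) = 3.86 kJ/mol
ΔG > 0, so the forward reaction is non-spontaneous (proceeds in reverse).

ΔG = 3.86 kJ/mol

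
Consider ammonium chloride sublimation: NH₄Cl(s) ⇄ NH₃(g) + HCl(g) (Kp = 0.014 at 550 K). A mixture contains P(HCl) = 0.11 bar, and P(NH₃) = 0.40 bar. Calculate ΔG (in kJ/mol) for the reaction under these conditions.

(NH₄Cl is a pure solid — omitted from Qp.)
Qp = P(NH₃)·P(HCl) = (0.40)·(0.11) = 0.0440
ΔG = RT ln(Qp/Kp) = (8.314 J mol⁻¹ K⁻¹)(550 K) × ln(0.0440/0.014)
   = (4.573 kJ/mol)(1.145) = 5.24 kJ/mol
ΔG > 0, so the forward reaction is non-spontaneous (proceeds in reverse).

ΔG = 5.24 kJ/mol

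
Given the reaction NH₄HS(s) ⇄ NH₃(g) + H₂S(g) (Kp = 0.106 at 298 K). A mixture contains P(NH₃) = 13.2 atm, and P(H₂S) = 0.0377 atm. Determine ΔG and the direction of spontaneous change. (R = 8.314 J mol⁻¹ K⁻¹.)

ΔG = 3.83 kJ/mol; the forward reaction is non-spontaneous

(NH₄HS is a pure solid — omitted from Qp.)
Qp = P(NH₃)·P(H₂S) = (13.2)·(0.0377) = 0.498
ΔG = RT ln(Qp/Kp) = (8.314 J mol⁻¹ K⁻¹)(298 K) × ln(0.498/0.106)
   = (2.478 kJ/mol)(1.547) = 3.83 kJ/mol
ΔG > 0, so the forward reaction is non-spontaneous (proceeds in reverse).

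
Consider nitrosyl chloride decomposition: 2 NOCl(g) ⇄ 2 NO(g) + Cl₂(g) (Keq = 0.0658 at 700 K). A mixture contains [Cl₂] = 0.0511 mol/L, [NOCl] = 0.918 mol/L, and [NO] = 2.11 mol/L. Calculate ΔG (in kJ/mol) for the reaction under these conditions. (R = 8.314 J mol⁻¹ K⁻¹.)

Q = [NO]²·[Cl₂] / [NOCl]² = (2.11)²·(0.0511) / (0.918)² = 0.270
ΔG = RT ln(Q/Keq) = (8.314 J mol⁻¹ K⁻¹)(700 K) × ln(0.270/0.0658)
   = (5.820 kJ/mol)(1.412) = 8.22 kJ/mol
ΔG > 0, so the forward reaction is non-spontaneous (proceeds in reverse).

ΔG = 8.22 kJ/mol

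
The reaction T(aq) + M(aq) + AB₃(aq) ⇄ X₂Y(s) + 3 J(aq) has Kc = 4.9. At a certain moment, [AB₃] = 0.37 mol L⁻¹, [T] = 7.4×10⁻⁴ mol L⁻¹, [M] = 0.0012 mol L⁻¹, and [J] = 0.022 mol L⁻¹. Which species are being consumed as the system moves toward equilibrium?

X₂Y, J (products)

(X₂Y is a pure solid — omitted from Qc.)
Qc = [J]³ / ([T]·[M]·[AB₃]) = (0.022)³ / ((7.4×10⁻⁴)·(0.0012)·(0.37)) = 32
Qc = 32 > Kc = 4.9: net reverse reaction.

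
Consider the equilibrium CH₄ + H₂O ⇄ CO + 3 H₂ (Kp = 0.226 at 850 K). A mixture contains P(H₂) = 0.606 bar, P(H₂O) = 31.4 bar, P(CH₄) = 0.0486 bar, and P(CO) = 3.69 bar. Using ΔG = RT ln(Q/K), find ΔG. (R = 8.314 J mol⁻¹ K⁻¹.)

Qp = P(CO)·P(H₂)³ / (P(CH₄)·P(H₂O)) = (3.69)·(0.606)³ / ((0.0486)·(31.4)) = 0.538
ΔG = RT ln(Qp/Kp) = (8.314 J mol⁻¹ K⁻¹)(850 K) × ln(0.538/0.226)
   = (7.067 kJ/mol)(0.8673) = 6.13 kJ/mol
ΔG > 0, so the forward reaction is non-spontaneous (proceeds in reverse).

ΔG = 6.13 kJ/mol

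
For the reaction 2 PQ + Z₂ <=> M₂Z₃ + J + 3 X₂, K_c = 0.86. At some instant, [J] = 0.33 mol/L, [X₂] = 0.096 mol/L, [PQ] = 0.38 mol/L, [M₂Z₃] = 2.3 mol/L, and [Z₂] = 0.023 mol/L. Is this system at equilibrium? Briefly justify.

no; Q < K, reaction proceeds forward

Q_c = [M₂Z₃]·[J]·[X₂]³ / ([PQ]²·[Z₂]) = (2.3)·(0.33)·(0.096)³ / ((0.38)²·(0.023)) = 0.20
Q_c = 0.20 < K_c = 0.86: net forward reaction.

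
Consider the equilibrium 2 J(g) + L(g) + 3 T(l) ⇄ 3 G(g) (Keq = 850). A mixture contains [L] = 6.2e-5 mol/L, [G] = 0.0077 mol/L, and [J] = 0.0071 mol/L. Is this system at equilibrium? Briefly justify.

(T is a pure liquid — omitted from Q.)
Q = [G]³ / ([J]²·[L]) = (0.0077)³ / ((0.0071)²·(6.2e-5)) = 150
Q = 150 < Keq = 850: net forward reaction.

no; Q < K, reaction proceeds forward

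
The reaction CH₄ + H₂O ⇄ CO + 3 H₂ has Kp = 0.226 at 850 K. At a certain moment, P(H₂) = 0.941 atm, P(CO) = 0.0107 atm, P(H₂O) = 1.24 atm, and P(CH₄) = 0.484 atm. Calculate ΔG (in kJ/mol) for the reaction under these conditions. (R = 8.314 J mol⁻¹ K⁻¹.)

Qp = P(CO)·P(H₂)³ / (P(CH₄)·P(H₂O)) = (0.0107)·(0.941)³ / ((0.484)·(1.24)) = 0.0149
ΔG = RT ln(Qp/Kp) = (8.314 J mol⁻¹ K⁻¹)(850 K) × ln(0.0149/0.226)
   = (7.067 kJ/mol)(-2.719) = -19.2 kJ/mol
ΔG < 0, so the forward reaction is spontaneous (proceeds forward).

ΔG = -19.2 kJ/mol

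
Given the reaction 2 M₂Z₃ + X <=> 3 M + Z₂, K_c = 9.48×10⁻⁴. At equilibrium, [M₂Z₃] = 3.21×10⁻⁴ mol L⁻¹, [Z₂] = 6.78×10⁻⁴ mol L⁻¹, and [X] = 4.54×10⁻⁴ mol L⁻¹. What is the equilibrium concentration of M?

[M] = 4.03×10⁻⁴ mol L⁻¹

At equilibrium, K_c = [M]³·[Z₂] / ([M₂Z₃]²·[X]) = 9.48×10⁻⁴.
([M])³·(6.78×10⁻⁴) / ((3.21×10⁻⁴)²·(4.54×10⁻⁴)) = 9.48×10⁻⁴
[M]³ = 6.54×10⁻¹¹ ⇒ [M] = 4.03×10⁻⁴ mol L⁻¹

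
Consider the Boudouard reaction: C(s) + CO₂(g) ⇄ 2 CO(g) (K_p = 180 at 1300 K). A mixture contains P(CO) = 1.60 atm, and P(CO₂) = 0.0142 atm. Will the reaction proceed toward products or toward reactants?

(C is a pure solid — omitted from Q_p.)
Q_p = P(CO)² / P(CO₂) = (1.60)² / (0.0142) = 180
Q_p = 180 = K_p, so the system is already at equilibrium.

at equilibrium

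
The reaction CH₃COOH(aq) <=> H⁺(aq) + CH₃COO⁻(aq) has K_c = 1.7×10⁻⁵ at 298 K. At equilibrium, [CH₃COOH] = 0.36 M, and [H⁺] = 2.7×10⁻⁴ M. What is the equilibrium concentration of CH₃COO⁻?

At equilibrium, K_c = [H⁺]·[CH₃COO⁻] / [CH₃COOH] = 1.7×10⁻⁵.
(2.7×10⁻⁴)·([CH₃COO⁻]) / (0.36) = 1.7×10⁻⁵
[CH₃COO⁻] = 0.0227 = 0.023 M

[CH₃COO⁻] = 0.023 M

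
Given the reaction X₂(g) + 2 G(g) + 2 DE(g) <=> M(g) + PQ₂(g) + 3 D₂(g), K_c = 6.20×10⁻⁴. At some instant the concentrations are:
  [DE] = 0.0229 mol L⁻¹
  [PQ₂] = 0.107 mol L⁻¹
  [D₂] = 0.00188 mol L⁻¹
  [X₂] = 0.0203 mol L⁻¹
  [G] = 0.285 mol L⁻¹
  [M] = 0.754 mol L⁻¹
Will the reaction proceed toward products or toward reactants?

at equilibrium

Q_c = [M]·[PQ₂]·[D₂]³ / ([X₂]·[G]²·[DE]²) = (0.754)·(0.107)·(0.00188)³ / ((0.0203)·(0.285)²·(0.0229)²) = 6.20×10⁻⁴
Q_c = 6.20×10⁻⁴ = K_c, so the system is already at equilibrium.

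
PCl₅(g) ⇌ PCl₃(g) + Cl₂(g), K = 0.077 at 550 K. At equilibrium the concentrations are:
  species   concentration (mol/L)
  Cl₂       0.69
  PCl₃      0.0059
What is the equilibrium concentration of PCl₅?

At equilibrium, K = [PCl₃]·[Cl₂] / [PCl₅] = 0.077.
(0.0059)·(0.69) / ([PCl₅]) = 0.077
[PCl₅] = 0.0529 = 0.053 mol/L

[PCl₅] = 0.053 mol/L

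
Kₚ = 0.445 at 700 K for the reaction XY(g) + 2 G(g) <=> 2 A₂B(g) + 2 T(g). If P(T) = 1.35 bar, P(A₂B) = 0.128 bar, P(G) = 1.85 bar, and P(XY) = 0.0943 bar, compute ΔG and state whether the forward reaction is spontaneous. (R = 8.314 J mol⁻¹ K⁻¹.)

ΔG = -9.14 kJ/mol; the forward reaction is spontaneous

Qₚ = P(A₂B)²·P(T)² / (P(XY)·P(G)²) = (0.128)²·(1.35)² / ((0.0943)·(1.85)²) = 0.0925
ΔG = RT ln(Qₚ/Kₚ) = (8.314 J mol⁻¹ K⁻¹)(700 K) × ln(0.0925/0.445)
   = (5.820 kJ/mol)(-1.571) = -9.14 kJ/mol
ΔG < 0, so the forward reaction is spontaneous (proceeds forward).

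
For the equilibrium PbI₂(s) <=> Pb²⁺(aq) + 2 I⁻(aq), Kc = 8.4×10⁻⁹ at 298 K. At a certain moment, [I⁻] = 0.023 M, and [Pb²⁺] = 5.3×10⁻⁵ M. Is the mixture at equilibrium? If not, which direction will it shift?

(PbI₂ is a pure solid — omitted from Qc.)
Qc = [Pb²⁺]·[I⁻]² = (5.3×10⁻⁵)·(0.023)² = 2.8×10⁻⁸
Qc = 2.8×10⁻⁸ > Kc = 8.4×10⁻⁹: net reverse reaction.

no; Q > K, reaction proceeds in reverse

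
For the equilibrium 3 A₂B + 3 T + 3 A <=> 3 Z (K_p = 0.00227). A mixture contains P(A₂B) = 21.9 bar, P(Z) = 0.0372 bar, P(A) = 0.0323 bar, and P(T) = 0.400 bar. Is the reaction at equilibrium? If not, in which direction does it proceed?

at equilibrium

Q_p = P(Z)³ / (P(A₂B)³·P(T)³·P(A)³) = (0.0372)³ / ((21.9)³·(0.400)³·(0.0323)³) = 0.00227
Q_p = 0.00227 = K_p, so the system is already at equilibrium.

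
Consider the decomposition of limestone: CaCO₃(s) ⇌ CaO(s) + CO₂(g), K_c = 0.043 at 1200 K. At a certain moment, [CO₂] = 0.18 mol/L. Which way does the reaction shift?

in the reverse direction

(CaCO₃, CaO are pure solids — omitted from Q_c.)
Q_c = [CO₂] = 0.18
Q_c = 0.18 > K_c = 0.043, so the reverse reaction proceeds.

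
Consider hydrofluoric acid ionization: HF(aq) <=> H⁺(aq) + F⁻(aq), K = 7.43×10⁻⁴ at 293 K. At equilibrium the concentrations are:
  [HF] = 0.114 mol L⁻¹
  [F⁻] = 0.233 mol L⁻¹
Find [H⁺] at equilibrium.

At equilibrium, K = [H⁺]·[F⁻] / [HF] = 7.43×10⁻⁴.
([H⁺])·(0.233) / (0.114) = 7.43×10⁻⁴
[H⁺] = 3.64×10⁻⁴ mol L⁻¹

[H⁺] = 3.64×10⁻⁴ mol L⁻¹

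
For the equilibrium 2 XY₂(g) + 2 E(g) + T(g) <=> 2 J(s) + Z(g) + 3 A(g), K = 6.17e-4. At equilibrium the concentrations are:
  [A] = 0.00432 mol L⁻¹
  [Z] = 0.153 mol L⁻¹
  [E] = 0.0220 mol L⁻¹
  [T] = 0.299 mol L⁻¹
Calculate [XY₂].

[XY₂] = 0.372 mol L⁻¹

(J is a pure solid — omitted from K.)
At equilibrium, K = [Z]·[A]³ / ([XY₂]²·[E]²·[T]) = 6.17e-4.
(0.153)·(0.00432)³ / (([XY₂])²·(0.0220)²·(0.299)) = 6.17e-4
[XY₂]² = 0.138 ⇒ [XY₂] = 0.372 mol L⁻¹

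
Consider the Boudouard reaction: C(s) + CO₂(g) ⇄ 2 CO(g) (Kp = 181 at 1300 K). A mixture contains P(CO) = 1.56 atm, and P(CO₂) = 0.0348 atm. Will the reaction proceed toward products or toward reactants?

(C is a pure solid — omitted from Qp.)
Qp = P(CO)² / P(CO₂) = (1.56)² / (0.0348) = 69.9
Qp = 69.9 < Kp = 181, so the forward reaction proceeds.

in the forward direction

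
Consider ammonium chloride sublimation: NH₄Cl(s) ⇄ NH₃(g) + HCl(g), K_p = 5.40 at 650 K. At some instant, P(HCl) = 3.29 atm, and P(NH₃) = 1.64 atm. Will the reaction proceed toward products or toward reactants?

no net change (already at equilibrium)

(NH₄Cl is a pure solid — omitted from Q_p.)
Q_p = P(NH₃)·P(HCl) = (1.64)·(3.29) = 5.40
Q_p = 5.40 = K_p, so the system is already at equilibrium.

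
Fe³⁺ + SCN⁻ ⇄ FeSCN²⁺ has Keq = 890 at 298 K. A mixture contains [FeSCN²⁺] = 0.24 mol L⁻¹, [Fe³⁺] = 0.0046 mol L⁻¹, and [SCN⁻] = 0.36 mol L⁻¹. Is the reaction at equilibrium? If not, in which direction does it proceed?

Q = [FeSCN²⁺] / ([Fe³⁺]·[SCN⁻]) = (0.24) / ((0.0046)·(0.36)) = 140
Q = 140 < Keq = 890, so the forward reaction proceeds.

in the forward direction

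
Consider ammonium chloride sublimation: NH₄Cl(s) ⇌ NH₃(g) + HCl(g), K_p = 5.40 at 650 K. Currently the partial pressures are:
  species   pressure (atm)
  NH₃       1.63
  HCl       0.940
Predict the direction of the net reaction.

(NH₄Cl is a pure solid — omitted from Q_p.)
Q_p = P(NH₃)·P(HCl) = (1.63)·(0.940) = 1.53
Q_p = 1.53 < K_p = 5.40, so the forward reaction proceeds.

to the right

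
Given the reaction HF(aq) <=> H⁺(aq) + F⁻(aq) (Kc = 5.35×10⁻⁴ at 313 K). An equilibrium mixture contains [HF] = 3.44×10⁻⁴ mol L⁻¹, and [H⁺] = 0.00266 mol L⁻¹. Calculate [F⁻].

[F⁻] = 6.92×10⁻⁵ mol L⁻¹

At equilibrium, Kc = [H⁺]·[F⁻] / [HF] = 5.35×10⁻⁴.
(0.00266)·([F⁻]) / (3.44×10⁻⁴) = 5.35×10⁻⁴
[F⁻] = 6.92×10⁻⁵ mol L⁻¹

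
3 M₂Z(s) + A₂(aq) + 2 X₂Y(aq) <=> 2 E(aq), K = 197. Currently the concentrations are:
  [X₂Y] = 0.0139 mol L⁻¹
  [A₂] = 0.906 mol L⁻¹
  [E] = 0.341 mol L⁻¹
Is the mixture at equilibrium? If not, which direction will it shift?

no; Q > K, reaction proceeds in reverse

(M₂Z is a pure solid — omitted from Q.)
Q = [E]² / ([A₂]·[X₂Y]²) = (0.341)² / ((0.906)·(0.0139)²) = 664
Q = 664 > K = 197: net reverse reaction.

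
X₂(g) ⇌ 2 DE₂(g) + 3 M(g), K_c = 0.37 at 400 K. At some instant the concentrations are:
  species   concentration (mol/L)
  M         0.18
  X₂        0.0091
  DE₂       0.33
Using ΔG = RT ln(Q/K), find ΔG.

ΔG = -5.55 kJ/mol

Q_c = [DE₂]²·[M]³ / [X₂] = (0.33)²·(0.18)³ / (0.0091) = 0.0698
ΔG = RT ln(Q_c/K_c) = (8.314 J mol⁻¹ K⁻¹)(400 K) × ln(0.0698/0.37)
   = (3.326 kJ/mol)(-1.668) = -5.55 kJ/mol
ΔG < 0, so the forward reaction is spontaneous (proceeds forward).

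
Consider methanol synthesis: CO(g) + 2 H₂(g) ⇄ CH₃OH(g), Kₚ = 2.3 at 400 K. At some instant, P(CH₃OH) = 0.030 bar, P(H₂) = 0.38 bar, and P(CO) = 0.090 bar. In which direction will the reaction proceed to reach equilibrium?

no net change (already at equilibrium)

Qₚ = P(CH₃OH) / (P(CO)·P(H₂)²) = (0.030) / ((0.090)·(0.38)²) = 2.3
Qₚ = 2.3 = Kₚ, so the system is already at equilibrium.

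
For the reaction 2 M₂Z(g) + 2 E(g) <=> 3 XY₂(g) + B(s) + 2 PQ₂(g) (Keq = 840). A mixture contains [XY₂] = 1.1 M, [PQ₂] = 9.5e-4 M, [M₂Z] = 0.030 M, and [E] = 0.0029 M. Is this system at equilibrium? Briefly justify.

no; Q < K, reaction proceeds forward

(B is a pure solid — omitted from Q.)
Q = [XY₂]³·[PQ₂]² / ([M₂Z]²·[E]²) = (1.1)³·(9.5e-4)² / ((0.030)²·(0.0029)²) = 160
Q = 160 < Keq = 840: net forward reaction.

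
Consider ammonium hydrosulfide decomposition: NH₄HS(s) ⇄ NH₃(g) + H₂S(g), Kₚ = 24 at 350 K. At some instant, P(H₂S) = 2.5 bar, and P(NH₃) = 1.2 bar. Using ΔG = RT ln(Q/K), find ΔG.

ΔG = -6.05 kJ/mol

(NH₄HS is a pure solid — omitted from Qₚ.)
Qₚ = P(NH₃)·P(H₂S) = (1.2)·(2.5) = 3.00
ΔG = RT ln(Qₚ/Kₚ) = (8.314 J mol⁻¹ K⁻¹)(350 K) × ln(3.00/24)
   = (2.910 kJ/mol)(-2.079) = -6.05 kJ/mol
ΔG < 0, so the forward reaction is spontaneous (proceeds forward).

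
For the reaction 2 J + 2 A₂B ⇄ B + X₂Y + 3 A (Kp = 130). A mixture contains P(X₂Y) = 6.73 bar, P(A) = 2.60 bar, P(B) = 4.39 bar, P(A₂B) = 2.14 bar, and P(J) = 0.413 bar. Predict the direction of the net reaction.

toward reactants

Qp = P(B)·P(X₂Y)·P(A)³ / (P(J)²·P(A₂B)²) = (4.39)·(6.73)·(2.60)³ / ((0.413)²·(2.14)²) = 665
Qp = 665 > Kp = 130, so the reverse reaction proceeds.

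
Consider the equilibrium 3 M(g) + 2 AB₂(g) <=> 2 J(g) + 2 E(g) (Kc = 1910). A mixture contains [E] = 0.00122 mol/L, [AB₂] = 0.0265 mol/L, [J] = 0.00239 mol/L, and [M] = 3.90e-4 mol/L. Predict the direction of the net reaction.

Qc = [J]²·[E]² / ([M]³·[AB₂]²) = (0.00239)²·(0.00122)² / ((3.90e-4)³·(0.0265)²) = 204
Qc = 204 < Kc = 1910, so the forward reaction proceeds.

in the forward direction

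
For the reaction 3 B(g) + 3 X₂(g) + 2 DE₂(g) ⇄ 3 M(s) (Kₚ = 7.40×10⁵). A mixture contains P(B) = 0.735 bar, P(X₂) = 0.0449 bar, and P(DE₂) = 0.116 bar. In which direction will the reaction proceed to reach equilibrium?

in the reverse direction

(M is a pure solid — omitted from Qₚ.)
Qₚ = 1 / (P(B)³·P(X₂)³·P(DE₂)²) = 1 / ((0.735)³·(0.0449)³·(0.116)²) = 2.07×10⁶
Qₚ = 2.07×10⁶ > Kₚ = 7.40×10⁵, so the reverse reaction proceeds.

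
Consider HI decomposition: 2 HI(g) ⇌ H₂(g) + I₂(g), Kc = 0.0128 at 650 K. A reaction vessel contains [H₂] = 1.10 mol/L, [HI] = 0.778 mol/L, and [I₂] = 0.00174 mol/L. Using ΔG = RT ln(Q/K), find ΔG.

ΔG = -7.56 kJ/mol

Qc = [H₂]·[I₂] / [HI]² = (1.10)·(0.00174) / (0.778)² = 0.00316
ΔG = RT ln(Qc/Kc) = (8.314 J mol⁻¹ K⁻¹)(650 K) × ln(0.00316/0.0128)
   = (5.404 kJ/mol)(-1.399) = -7.56 kJ/mol
ΔG < 0, so the forward reaction is spontaneous (proceeds forward).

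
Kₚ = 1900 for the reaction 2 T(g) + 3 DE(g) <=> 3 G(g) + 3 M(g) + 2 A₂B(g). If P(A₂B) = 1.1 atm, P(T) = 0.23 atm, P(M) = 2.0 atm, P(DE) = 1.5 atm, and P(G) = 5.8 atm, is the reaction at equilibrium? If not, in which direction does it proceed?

to the left

Qₚ = P(G)³·P(M)³·P(A₂B)² / (P(T)²·P(DE)³) = (5.8)³·(2.0)³·(1.1)² / ((0.23)²·(1.5)³) = 11000
Qₚ = 11000 > Kₚ = 1900, so the reverse reaction proceeds.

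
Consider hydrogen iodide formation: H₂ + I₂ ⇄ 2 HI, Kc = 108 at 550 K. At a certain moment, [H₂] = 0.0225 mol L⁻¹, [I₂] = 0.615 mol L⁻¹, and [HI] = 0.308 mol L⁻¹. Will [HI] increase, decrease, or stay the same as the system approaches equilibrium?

Qc = [HI]² / ([H₂]·[I₂]) = (0.308)² / ((0.0225)·(0.615)) = 6.86
Qc = 6.86 < Kc = 108: net forward reaction.
HI is a product, so it increases.

increase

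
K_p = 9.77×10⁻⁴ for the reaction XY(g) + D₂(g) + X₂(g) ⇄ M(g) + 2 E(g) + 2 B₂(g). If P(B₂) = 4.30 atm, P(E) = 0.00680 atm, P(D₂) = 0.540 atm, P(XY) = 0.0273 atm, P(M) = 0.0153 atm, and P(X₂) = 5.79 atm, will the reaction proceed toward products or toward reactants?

toward products

Q_p = P(M)·P(E)²·P(B₂)² / (P(XY)·P(D₂)·P(X₂)) = (0.0153)·(0.00680)²·(4.30)² / ((0.0273)·(0.540)·(5.79)) = 1.53×10⁻⁴
Q_p = 1.53×10⁻⁴ < K_p = 9.77×10⁻⁴, so the forward reaction proceeds.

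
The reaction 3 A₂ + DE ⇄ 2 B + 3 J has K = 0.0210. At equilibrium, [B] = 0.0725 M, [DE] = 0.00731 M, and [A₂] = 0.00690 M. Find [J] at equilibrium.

At equilibrium, K = [B]²·[J]³ / ([A₂]³·[DE]) = 0.0210.
(0.0725)²·([J])³ / ((0.00690)³·(0.00731)) = 0.0210
[J]³ = 9.59e-9 ⇒ [J] = 0.00212 M

[J] = 0.00212 M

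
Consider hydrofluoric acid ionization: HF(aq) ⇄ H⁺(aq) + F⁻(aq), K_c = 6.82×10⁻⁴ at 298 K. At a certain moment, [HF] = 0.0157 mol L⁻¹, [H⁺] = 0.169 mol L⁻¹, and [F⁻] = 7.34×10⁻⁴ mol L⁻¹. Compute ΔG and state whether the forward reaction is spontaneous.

ΔG = 6.07 kJ/mol; the forward reaction is non-spontaneous

Q_c = [H⁺]·[F⁻] / [HF] = (0.169)·(7.34×10⁻⁴) / (0.0157) = 0.00790
ΔG = RT ln(Q_c/K_c) = (8.314 J mol⁻¹ K⁻¹)(298 K) × ln(0.00790/6.82×10⁻⁴)
   = (2.478 kJ/mol)(2.450) = 6.07 kJ/mol
ΔG > 0, so the forward reaction is non-spontaneous (proceeds in reverse).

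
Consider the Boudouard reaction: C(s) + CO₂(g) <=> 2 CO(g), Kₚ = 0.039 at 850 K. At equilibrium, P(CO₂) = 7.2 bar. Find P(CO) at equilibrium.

P(CO) = 0.53 bar

(C is a pure solid — omitted from Kₚ.)
At equilibrium, Kₚ = P(CO)² / P(CO₂) = 0.039.
(P(CO))² / (7.2) = 0.039
P(CO)² = 0.281 ⇒ P(CO) = 0.53 bar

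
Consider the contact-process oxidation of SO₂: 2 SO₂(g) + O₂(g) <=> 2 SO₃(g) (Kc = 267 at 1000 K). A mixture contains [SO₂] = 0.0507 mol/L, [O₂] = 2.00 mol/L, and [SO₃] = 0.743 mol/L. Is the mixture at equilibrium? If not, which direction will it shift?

no; Q < K, reaction proceeds forward

Qc = [SO₃]² / ([SO₂]²·[O₂]) = (0.743)² / ((0.0507)²·(2.00)) = 107
Qc = 107 < Kc = 267: net forward reaction.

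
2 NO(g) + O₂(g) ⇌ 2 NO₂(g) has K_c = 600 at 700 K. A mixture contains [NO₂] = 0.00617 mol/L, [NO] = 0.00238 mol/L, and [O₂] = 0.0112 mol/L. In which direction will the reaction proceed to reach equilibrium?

no net change (already at equilibrium)

Q_c = [NO₂]² / ([NO]²·[O₂]) = (0.00617)² / ((0.00238)²·(0.0112)) = 600
Q_c = 600 = K_c, so the system is already at equilibrium.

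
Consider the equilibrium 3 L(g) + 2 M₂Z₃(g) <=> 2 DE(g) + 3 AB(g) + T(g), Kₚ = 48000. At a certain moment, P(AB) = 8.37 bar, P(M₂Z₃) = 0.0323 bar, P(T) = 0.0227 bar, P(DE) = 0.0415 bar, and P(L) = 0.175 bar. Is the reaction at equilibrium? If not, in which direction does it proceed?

Qₚ = P(DE)²·P(AB)³·P(T) / (P(L)³·P(M₂Z₃)²) = (0.0415)²·(8.37)³·(0.0227) / ((0.175)³·(0.0323)²) = 4100
Qₚ = 4100 < Kₚ = 48000, so the forward reaction proceeds.

forward (toward products)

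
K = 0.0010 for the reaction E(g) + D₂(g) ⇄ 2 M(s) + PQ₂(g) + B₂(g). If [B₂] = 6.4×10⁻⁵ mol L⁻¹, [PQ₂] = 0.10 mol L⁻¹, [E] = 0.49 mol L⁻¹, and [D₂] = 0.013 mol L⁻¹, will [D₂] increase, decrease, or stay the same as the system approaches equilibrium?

stay the same

(M is a pure solid — omitted from Q.)
Q = [PQ₂]·[B₂] / ([E]·[D₂]) = (0.10)·(6.4×10⁻⁵) / ((0.49)·(0.013)) = 0.0010
Q = 0.0010 = K; the system is at equilibrium.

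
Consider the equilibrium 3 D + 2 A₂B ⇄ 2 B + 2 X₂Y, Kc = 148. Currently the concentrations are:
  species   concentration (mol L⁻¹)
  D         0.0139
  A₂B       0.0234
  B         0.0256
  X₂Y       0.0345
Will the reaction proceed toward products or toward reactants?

toward reactants

Qc = [B]²·[X₂Y]² / ([D]³·[A₂B]²) = (0.0256)²·(0.0345)² / ((0.0139)³·(0.0234)²) = 530
Qc = 530 > Kc = 148, so the reverse reaction proceeds.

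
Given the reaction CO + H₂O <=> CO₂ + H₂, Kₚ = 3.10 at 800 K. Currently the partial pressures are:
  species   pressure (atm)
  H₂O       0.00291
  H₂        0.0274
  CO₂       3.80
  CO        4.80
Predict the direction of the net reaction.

Qₚ = P(CO₂)·P(H₂) / (P(CO)·P(H₂O)) = (3.80)·(0.0274) / ((4.80)·(0.00291)) = 7.45
Qₚ = 7.45 > Kₚ = 3.10, so the reverse reaction proceeds.

reverse (toward reactants)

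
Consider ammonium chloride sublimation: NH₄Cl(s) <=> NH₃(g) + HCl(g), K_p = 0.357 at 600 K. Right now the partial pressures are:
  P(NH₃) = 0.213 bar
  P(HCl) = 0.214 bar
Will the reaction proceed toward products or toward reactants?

(NH₄Cl is a pure solid — omitted from Q_p.)
Q_p = P(NH₃)·P(HCl) = (0.213)·(0.214) = 0.0456
Q_p = 0.0456 < K_p = 0.357, so the forward reaction proceeds.

in the forward direction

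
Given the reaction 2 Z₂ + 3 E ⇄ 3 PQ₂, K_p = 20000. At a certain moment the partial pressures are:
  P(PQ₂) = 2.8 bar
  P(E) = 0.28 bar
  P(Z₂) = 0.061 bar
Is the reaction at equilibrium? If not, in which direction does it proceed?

Q_p = P(PQ₂)³ / (P(Z₂)²·P(E)³) = (2.8)³ / ((0.061)²·(0.28)³) = 2.7×10⁵
Q_p = 2.7×10⁵ > K_p = 20000, so the reverse reaction proceeds.

toward reactants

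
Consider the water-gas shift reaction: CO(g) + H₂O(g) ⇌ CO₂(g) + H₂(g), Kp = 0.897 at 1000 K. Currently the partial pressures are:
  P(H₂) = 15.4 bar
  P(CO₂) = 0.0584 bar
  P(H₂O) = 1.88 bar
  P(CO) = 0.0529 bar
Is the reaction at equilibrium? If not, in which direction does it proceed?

Qp = P(CO₂)·P(H₂) / (P(CO)·P(H₂O)) = (0.0584)·(15.4) / ((0.0529)·(1.88)) = 9.04
Qp = 9.04 > Kp = 0.897, so the reverse reaction proceeds.

reverse (toward reactants)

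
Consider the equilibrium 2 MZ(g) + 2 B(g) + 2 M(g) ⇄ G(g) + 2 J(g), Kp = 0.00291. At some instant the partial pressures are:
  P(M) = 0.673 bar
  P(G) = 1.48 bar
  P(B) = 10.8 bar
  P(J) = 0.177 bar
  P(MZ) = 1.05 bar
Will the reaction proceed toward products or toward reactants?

Qp = P(G)·P(J)² / (P(MZ)²·P(B)²·P(M)²) = (1.48)·(0.177)² / ((1.05)²·(10.8)²·(0.673)²) = 7.96e-4
Qp = 7.96e-4 < Kp = 0.00291, so the forward reaction proceeds.

toward products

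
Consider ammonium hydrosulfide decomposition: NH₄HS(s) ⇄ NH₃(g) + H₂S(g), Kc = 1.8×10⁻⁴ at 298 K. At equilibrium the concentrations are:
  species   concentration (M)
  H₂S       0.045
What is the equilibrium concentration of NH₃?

(NH₄HS is a pure solid — omitted from Kc.)
At equilibrium, Kc = [NH₃]·[H₂S] = 1.8×10⁻⁴.
([NH₃])·(0.045) = 1.8×10⁻⁴
[NH₃] = 0.00400 = 0.0040 M

[NH₃] = 0.0040 M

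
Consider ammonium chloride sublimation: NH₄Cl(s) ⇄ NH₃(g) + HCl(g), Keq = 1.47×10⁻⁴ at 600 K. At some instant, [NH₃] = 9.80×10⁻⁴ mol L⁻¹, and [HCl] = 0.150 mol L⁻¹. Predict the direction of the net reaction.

(NH₄Cl is a pure solid — omitted from Q.)
Q = [NH₃]·[HCl] = (9.80×10⁻⁴)·(0.150) = 1.47×10⁻⁴
Q = 1.47×10⁻⁴ = Keq, so the system is already at equilibrium.

neither direction; the system is at equilibrium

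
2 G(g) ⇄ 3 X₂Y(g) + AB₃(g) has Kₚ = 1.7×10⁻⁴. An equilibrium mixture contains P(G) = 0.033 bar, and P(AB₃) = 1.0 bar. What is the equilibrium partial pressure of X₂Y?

P(X₂Y) = 0.0057 bar

At equilibrium, Kₚ = P(X₂Y)³·P(AB₃) / P(G)² = 1.7×10⁻⁴.
(P(X₂Y))³·(1.0) / (0.033)² = 1.7×10⁻⁴
P(X₂Y)³ = 1.85×10⁻⁷ ⇒ P(X₂Y) = 0.0057 bar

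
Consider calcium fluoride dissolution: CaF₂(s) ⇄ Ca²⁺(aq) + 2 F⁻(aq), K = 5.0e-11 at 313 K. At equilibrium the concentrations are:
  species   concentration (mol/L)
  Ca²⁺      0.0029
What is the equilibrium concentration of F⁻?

[F⁻] = 1.3e-4 mol/L

(CaF₂ is a pure solid — omitted from K.)
At equilibrium, K = [Ca²⁺]·[F⁻]² = 5.0e-11.
(0.0029)·([F⁻])² = 5.0e-11
[F⁻]² = 1.72e-8 ⇒ [F⁻] = 1.3e-4 mol/L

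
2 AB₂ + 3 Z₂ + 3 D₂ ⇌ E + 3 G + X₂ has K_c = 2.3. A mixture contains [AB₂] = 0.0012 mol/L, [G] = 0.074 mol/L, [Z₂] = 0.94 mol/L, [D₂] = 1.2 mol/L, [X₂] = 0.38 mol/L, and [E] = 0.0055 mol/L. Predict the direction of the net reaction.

Q_c = [E]·[G]³·[X₂] / ([AB₂]²·[Z₂]³·[D₂]³) = (0.0055)·(0.074)³·(0.38) / ((0.0012)²·(0.94)³·(1.2)³) = 0.41
Q_c = 0.41 < K_c = 2.3, so the forward reaction proceeds.

to the right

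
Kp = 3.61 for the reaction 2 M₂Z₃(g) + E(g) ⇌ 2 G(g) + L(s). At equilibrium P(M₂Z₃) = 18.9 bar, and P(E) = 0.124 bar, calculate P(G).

(L is a pure solid — omitted from Kp.)
At equilibrium, Kp = P(G)² / (P(M₂Z₃)²·P(E)) = 3.61.
(P(G))² / ((18.9)²·(0.124)) = 3.61
P(G)² = 160 ⇒ P(G) = 12.6 bar

P(G) = 12.6 bar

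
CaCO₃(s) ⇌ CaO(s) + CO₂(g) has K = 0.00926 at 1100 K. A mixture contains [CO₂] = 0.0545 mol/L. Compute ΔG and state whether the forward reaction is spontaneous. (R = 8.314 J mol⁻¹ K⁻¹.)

(CaCO₃, CaO are pure solids — omitted from Q.)
Q = [CO₂] = 0.0545
ΔG = RT ln(Q/K) = (8.314 J mol⁻¹ K⁻¹)(1100 K) × ln(0.0545/0.00926)
   = (9.145 kJ/mol)(1.772) = 16.2 kJ/mol
ΔG > 0, so the forward reaction is non-spontaneous (proceeds in reverse).

ΔG = 16.2 kJ/mol; the forward reaction is non-spontaneous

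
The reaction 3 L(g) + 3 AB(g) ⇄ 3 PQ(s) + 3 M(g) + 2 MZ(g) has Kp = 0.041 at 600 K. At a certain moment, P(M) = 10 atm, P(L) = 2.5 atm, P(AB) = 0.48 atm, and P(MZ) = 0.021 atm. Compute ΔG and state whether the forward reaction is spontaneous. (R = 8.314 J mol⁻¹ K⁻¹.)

(PQ is a pure solid — omitted from Qp.)
Qp = P(M)³·P(MZ)² / (P(L)³·P(AB)³) = (10)³·(0.021)² / ((2.5)³·(0.48)³) = 0.255
ΔG = RT ln(Qp/Kp) = (8.314 J mol⁻¹ K⁻¹)(600 K) × ln(0.255/0.041)
   = (4.988 kJ/mol)(1.828) = 9.12 kJ/mol
ΔG > 0, so the forward reaction is non-spontaneous (proceeds in reverse).

ΔG = 9.12 kJ/mol; the forward reaction is non-spontaneous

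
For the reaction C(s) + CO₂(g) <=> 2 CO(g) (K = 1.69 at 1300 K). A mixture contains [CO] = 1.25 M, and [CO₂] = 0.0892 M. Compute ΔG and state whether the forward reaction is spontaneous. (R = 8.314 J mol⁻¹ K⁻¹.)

(C is a pure solid — omitted from Q.)
Q = [CO]² / [CO₂] = (1.25)² / (0.0892) = 17.5
ΔG = RT ln(Q/K) = (8.314 J mol⁻¹ K⁻¹)(1300 K) × ln(17.5/1.69)
   = (10.81 kJ/mol)(2.337) = 25.3 kJ/mol
ΔG > 0, so the forward reaction is non-spontaneous (proceeds in reverse).

ΔG = 25.3 kJ/mol; the forward reaction is non-spontaneous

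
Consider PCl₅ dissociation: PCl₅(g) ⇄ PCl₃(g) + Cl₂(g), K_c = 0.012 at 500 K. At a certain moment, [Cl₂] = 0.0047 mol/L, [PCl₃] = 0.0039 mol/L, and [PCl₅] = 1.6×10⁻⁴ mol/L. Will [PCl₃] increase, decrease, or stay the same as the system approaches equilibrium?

Q_c = [PCl₃]·[Cl₂] / [PCl₅] = (0.0039)·(0.0047) / (1.6×10⁻⁴) = 0.11
Q_c = 0.11 > K_c = 0.012: net reverse reaction.
PCl₃ is a product, so it decreases.

decrease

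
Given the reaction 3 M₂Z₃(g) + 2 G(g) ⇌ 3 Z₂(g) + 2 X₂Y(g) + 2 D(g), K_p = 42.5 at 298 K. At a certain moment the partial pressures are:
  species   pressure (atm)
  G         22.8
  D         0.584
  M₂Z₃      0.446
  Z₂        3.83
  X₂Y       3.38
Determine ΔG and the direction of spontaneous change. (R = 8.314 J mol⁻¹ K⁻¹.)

ΔG = -5.43 kJ/mol; the forward reaction is spontaneous

Q_p = P(Z₂)³·P(X₂Y)²·P(D)² / (P(M₂Z₃)³·P(G)²) = (3.83)³·(3.38)²·(0.584)² / ((0.446)³·(22.8)²) = 4.75
ΔG = RT ln(Q_p/K_p) = (8.314 J mol⁻¹ K⁻¹)(298 K) × ln(4.75/42.5)
   = (2.478 kJ/mol)(-2.191) = -5.43 kJ/mol
ΔG < 0, so the forward reaction is spontaneous (proceeds forward).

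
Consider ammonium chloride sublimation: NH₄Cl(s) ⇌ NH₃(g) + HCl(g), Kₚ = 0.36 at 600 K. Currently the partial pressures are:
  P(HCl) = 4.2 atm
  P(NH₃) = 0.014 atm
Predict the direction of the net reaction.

to the right

(NH₄Cl is a pure solid — omitted from Qₚ.)
Qₚ = P(NH₃)·P(HCl) = (0.014)·(4.2) = 0.059
Qₚ = 0.059 < Kₚ = 0.36, so the forward reaction proceeds.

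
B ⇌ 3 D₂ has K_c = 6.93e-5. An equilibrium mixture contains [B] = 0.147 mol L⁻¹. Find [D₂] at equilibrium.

[D₂] = 0.0217 mol L⁻¹

At equilibrium, K_c = [D₂]³ / [B] = 6.93e-5.
([D₂])³ / (0.147) = 6.93e-5
[D₂]³ = 1.02e-5 ⇒ [D₂] = 0.0217 mol L⁻¹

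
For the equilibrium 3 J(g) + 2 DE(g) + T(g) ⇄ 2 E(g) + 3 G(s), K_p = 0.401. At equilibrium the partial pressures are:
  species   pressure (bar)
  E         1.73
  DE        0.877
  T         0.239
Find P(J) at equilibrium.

(G is a pure solid — omitted from K_p.)
At equilibrium, K_p = P(E)² / (P(J)³·P(DE)²·P(T)) = 0.401.
(1.73)² / ((P(J))³·(0.877)²·(0.239)) = 0.401
P(J)³ = 40.6 ⇒ P(J) = 3.44 bar

P(J) = 3.44 bar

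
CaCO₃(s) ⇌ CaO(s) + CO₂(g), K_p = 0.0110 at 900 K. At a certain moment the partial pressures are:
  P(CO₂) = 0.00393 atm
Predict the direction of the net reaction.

to the right

(CaCO₃, CaO are pure solids — omitted from Q_p.)
Q_p = P(CO₂) = 0.00393
Q_p = 0.00393 < K_p = 0.0110, so the forward reaction proceeds.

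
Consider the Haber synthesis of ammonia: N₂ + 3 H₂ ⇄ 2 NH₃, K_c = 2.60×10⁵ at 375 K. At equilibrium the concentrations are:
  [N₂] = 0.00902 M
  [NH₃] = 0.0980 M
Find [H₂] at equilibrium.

At equilibrium, K_c = [NH₃]² / ([N₂]·[H₂]³) = 2.60×10⁵.
(0.0980)² / ((0.00902)·([H₂])³) = 2.60×10⁵
[H₂]³ = 4.10×10⁻⁶ ⇒ [H₂] = 0.0160 M

[H₂] = 0.0160 M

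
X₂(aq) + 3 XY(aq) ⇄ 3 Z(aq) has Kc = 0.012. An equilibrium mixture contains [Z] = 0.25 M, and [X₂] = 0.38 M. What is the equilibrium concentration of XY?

At equilibrium, Kc = [Z]³ / ([X₂]·[XY]³) = 0.012.
(0.25)³ / ((0.38)·([XY])³) = 0.012
[XY]³ = 3.43 ⇒ [XY] = 1.5 M

[XY] = 1.5 M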